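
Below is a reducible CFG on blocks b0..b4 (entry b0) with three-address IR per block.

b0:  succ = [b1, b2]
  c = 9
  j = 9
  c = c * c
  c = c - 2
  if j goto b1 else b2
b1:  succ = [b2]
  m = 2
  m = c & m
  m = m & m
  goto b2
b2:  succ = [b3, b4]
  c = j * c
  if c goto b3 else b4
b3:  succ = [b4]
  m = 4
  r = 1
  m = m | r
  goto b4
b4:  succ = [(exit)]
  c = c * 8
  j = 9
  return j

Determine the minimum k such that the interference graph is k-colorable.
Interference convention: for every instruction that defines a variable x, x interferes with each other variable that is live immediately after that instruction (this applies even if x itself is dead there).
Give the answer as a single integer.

Answer: 3

Derivation:
Block summaries:
  b0 def {c,j} use ∅
  b1 def {m} use {c}
  b2 def {c} use {c,j}
  b3 def {m,r} use ∅
  b4 def {c,j} use {c}

Live sets:
  live b0: ∅→{c,j}
  live b1: {c,j}→{c,j}
  live b2: {c,j}→{c}
  live b3: {c}→{c}
  live b4: {c}→∅

Interference:
  c↔{j,m,r}
  j↔{c,m}
  m↔{c,j,r}
  r↔{c,m}

Colouring:
  lower bound: {c,j,m} mutually conflict ⇒ χ ≥ 3
  3-colouring: R0={c}  R1={m}  R2={j,r}
  χ = 3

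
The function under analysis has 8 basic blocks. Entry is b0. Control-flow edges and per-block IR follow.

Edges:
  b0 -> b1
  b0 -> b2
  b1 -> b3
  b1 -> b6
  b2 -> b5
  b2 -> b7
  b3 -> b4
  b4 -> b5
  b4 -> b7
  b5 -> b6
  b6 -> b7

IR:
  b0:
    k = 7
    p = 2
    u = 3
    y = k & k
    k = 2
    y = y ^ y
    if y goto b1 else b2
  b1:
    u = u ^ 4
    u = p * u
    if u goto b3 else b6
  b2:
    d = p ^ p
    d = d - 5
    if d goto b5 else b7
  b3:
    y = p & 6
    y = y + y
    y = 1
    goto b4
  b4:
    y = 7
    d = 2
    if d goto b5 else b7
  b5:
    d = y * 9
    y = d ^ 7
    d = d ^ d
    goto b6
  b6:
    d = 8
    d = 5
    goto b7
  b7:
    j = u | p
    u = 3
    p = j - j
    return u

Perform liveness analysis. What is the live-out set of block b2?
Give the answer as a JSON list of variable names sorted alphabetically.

def/use:
  b0: def={k,p,u,y} ue=∅
  b1: def={u} ue={p,u}
  b2: def={d} ue={p}
  b3: def={y} ue={p}
  b4: def={d,y} ue=∅
  b5: def={d,y} ue={y}
  b6: def={d} ue=∅
  b7: def={j,p,u} ue={p,u}

Live sets:
  live b0: ∅→{p,u,y}
  live b1: {p,u}→{p,u}
  live b2: {p,u,y}→{p,u,y}
  live b3: {p,u}→{p,u}
  live b4: {p,u}→{p,u,y}
  live b5: {p,u,y}→{p,u}
  live b6: {p,u}→{p,u}
  live b7: {p,u}→∅

live-out(b2) = ["p", "u", "y"]

Answer: ["p", "u", "y"]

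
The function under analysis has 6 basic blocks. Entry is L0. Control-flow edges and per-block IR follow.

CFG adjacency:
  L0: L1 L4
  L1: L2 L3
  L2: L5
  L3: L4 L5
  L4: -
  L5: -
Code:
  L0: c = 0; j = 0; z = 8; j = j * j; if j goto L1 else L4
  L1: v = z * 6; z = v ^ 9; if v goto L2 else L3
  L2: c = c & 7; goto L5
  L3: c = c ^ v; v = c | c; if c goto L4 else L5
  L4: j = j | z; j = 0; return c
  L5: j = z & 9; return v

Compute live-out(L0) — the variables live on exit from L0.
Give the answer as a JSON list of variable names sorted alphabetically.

Answer: ["c", "j", "z"]

Working:
Block summaries:
  L0: {c,j,z} / ∅
  L1: {v,z} / {z}
  L2: {c} / {c}
  L3: {c,v} / {c,v}
  L4: {j} / {c,j,z}
  L5: {j} / {v,z}

Liveness:
  live L0: ∅→{c,j,z}
  live L1: {c,j,z}→{c,j,v,z}
  live L2: {c,v,z}→{v,z}
  live L3: {c,j,v,z}→{c,j,v,z}
  live L4: {c,j,z}→∅
  live L5: {v,z}→∅

live-out(L0) = ["c", "j", "z"]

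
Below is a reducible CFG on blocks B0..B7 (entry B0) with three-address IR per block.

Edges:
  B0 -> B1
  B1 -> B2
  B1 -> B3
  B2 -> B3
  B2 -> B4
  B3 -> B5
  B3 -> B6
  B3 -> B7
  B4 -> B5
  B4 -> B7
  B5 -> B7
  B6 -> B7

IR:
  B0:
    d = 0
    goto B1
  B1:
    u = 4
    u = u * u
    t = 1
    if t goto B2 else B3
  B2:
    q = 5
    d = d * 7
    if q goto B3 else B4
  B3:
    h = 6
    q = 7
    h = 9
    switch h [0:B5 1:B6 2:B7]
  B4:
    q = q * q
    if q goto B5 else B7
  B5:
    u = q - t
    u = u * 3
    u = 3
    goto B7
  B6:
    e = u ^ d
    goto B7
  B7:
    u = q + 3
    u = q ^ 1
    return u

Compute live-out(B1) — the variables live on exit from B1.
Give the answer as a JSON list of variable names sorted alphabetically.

def/use:
  B0 def {d} use ∅
  B1 def {t,u} use ∅
  B2 def {d,q} use {d}
  B3 def {h,q} use ∅
  B4 def {q} use {q}
  B5 def {u} use {q,t}
  B6 def {e} use {d,u}
  B7 def {u} use {q}

Live sets:
  B0 li=∅ lo={d}
  B1 li={d} lo={d,t,u}
  B2 li={d,t,u} lo={d,q,t,u}
  B3 li={d,t,u} lo={d,q,t,u}
  B4 li={q,t} lo={q,t}
  B5 li={q,t} lo={q}
  B6 li={d,q,u} lo={q}
  B7 li={q} lo=∅

live-out(B1) = ["d", "t", "u"]

Answer: ["d", "t", "u"]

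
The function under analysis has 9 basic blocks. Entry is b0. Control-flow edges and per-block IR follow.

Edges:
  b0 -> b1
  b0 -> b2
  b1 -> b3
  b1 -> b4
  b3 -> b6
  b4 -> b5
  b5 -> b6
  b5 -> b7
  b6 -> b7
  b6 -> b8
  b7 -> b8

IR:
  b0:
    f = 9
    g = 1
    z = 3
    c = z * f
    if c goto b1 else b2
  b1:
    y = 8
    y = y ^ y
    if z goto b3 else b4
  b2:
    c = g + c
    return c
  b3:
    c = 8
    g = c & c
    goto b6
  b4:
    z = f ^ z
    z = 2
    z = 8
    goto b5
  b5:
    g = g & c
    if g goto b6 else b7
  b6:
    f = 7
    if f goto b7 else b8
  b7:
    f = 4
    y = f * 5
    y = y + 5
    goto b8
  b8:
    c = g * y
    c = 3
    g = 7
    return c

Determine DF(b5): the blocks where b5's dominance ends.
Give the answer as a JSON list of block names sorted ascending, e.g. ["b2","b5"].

idom tree: b1←b0 b2←b0 b3←b1 b4←b1 b5←b4 b6←b1 b7←b1 b8←b1
Join-block Dom:
  b6: preds {b3,b5}: {b0,b1,b3} ∩ {b0,b1,b4,b5} = {b0,b1}; idom=b1
  b7: preds {b5,b6}: {b0,b1,b4,b5} ∩ {b0,b1,b6} = {b0,b1}; idom=b1
  b8: preds {b6,b7}: {b0,b1,b6} ∩ {b0,b1,b7} = {b0,b1}; idom=b1

DF derivation:
  b6←b3: walk b3 to b1
  b6←b5: walk b5→b4 to b1
  b7←b5: walk b5→b4 to b1
  b7←b6: walk b6 to b1
  b8←b6: walk b6 to b1
  b8←b7: walk b7 to b1
  DF(b0)=∅
  DF(b1)=∅
  DF(b2)=∅
  DF(b3)={b6}
  DF(b4)={b6,b7}
  DF(b5)={b6,b7}
  DF(b6)={b7,b8}
  DF(b7)={b8}
  DF(b8)=∅

DF(b5) = ["b6", "b7"]

Answer: ["b6", "b7"]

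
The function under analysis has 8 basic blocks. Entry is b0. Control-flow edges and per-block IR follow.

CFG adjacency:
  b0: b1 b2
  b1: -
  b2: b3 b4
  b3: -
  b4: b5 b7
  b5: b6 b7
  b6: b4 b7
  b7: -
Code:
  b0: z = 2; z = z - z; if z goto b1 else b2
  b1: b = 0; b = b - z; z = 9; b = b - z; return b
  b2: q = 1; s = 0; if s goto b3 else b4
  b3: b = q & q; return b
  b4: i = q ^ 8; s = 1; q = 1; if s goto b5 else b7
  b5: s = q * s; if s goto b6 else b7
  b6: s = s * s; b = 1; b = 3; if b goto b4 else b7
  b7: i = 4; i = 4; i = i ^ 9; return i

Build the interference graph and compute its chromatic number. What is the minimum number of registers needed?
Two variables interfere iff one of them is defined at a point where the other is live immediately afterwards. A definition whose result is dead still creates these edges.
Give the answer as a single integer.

Per-block:
  b0: def={z} ue=∅
  b1: def={b,z} ue={z}
  b2: def={q,s} ue=∅
  b3: def={b} ue={q}
  b4: def={i,q,s} ue={q}
  b5: def={s} ue={q,s}
  b6: def={b,s} ue={s}
  b7: def={i} ue=∅

Liveness:
  b0: in=∅ out={z}
  b1: in={z} out=∅
  b2: in=∅ out={q}
  b3: in={q} out=∅
  b4: in={q} out={q,s}
  b5: in={q,s} out={q,s}
  b6: in={q,s} out={q}
  b7: in=∅ out=∅

Interference:
  b — {q,z}
  i — ∅
  q — {b,s}
  s — {q}
  z — {b}

Colouring:
  {b,q} pairwise interfere (2-clique) ⇒ χ ≥ 2
  assign b→R0 i→R0 q→R1 s→R0 z→R1 — no edge inside a register ⇒ χ ≤ 2
  χ = 2

Answer: 2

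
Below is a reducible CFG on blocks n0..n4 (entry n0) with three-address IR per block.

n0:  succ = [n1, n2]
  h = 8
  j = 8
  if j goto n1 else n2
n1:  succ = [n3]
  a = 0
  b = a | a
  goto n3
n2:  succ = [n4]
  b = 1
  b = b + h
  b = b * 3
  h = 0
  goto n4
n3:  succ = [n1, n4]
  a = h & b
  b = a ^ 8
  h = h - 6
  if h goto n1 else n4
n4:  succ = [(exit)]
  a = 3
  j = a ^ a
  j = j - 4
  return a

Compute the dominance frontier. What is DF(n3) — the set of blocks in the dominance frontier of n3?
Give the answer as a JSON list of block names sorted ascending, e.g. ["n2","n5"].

Answer: ["n1", "n4"]

Analysis:
idom tree: n1←n0 n2←n0 n3←n1 n4←n0
Dom at joins:
  n1: preds {n0,n3}: {n0} ∩ {n0,n1,n3} = {n0}; idom=n0
  n4: preds {n2,n3}: {n0,n2} ∩ {n0,n1,n3} = {n0}; idom=n0

DF walk-up:
  join n1 pred n0: · stop@n0
  join n1 pred n3: n3→n1 stop@n0
  join n4 pred n2: n2 stop@n0
  join n4 pred n3: n3→n1 stop@n0
  n0: DF=∅
  n1: DF={n1,n4}
  n2: DF={n4}
  n3: DF={n1,n4}
  n4: DF=∅

DF(n3) = ["n1", "n4"]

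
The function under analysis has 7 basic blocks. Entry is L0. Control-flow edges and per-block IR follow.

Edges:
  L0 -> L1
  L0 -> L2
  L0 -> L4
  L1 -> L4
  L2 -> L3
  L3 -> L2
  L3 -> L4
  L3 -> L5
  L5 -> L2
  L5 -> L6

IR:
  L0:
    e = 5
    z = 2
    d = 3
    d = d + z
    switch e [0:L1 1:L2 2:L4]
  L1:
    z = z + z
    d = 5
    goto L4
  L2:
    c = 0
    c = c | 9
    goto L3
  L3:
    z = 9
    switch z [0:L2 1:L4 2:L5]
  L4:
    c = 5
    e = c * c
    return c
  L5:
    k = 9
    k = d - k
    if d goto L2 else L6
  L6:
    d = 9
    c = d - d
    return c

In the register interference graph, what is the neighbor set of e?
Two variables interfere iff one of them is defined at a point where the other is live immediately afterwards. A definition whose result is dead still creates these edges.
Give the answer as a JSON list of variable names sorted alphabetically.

Per-block:
  L0 def {d,e,z} use ∅
  L1 def {d,z} use {z}
  L2 def {c} use ∅
  L3 def {z} use ∅
  L4 def {c,e} use ∅
  L5 def {k} use {d}
  L6 def {c,d} use ∅

Live sets:
  L0: in=∅ out={d,z}
  L1: in={z} out=∅
  L2: in={d} out={d}
  L3: in={d} out={d}
  L4: in=∅ out=∅
  L5: in={d} out={d}
  L6: in=∅ out=∅

Interference:
  c: {d,e}
  d: {c,e,k,z}
  e: {c,d,z}
  k: {d}
  z: {d,e}

N(e) = ["c", "d", "z"]

Answer: ["c", "d", "z"]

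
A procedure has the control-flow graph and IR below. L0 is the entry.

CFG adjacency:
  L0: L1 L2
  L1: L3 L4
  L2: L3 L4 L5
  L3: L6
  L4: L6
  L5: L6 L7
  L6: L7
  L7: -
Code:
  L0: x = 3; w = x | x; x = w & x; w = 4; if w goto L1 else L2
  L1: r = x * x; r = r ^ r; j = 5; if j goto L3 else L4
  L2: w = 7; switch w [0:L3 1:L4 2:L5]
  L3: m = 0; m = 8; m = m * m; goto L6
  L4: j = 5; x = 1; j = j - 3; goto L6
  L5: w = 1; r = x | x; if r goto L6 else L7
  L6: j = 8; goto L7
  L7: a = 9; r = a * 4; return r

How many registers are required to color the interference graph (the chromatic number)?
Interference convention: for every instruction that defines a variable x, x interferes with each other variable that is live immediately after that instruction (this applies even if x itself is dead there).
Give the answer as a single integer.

def/use:
  L0 def {w,x} use ∅
  L1 def {j,r} use {x}
  L2 def {w} use ∅
  L3 def {m} use ∅
  L4 def {j,x} use ∅
  L5 def {r,w} use {x}
  L6 def {j} use ∅
  L7 def {a,r} use ∅

Backward fixpoint:
  live L0: ∅→{x}
  live L1: {x}→∅
  live L2: {x}→{x}
  live L3: ∅→∅
  live L4: ∅→∅
  live L5: {x}→∅
  live L6: ∅→∅
  live L7: ∅→∅

Interference:
  a↔∅
  j↔{x}
  m↔∅
  r↔∅
  w↔{x}
  x↔{j,w}

Colouring:
  {j,x} pairwise interfere (2-clique) ⇒ χ ≥ 2
  assign a→r0 j→r1 m→r0 r→r0 w→r1 x→r0 — no edge inside a register ⇒ χ ≤ 2
  χ = 2

Answer: 2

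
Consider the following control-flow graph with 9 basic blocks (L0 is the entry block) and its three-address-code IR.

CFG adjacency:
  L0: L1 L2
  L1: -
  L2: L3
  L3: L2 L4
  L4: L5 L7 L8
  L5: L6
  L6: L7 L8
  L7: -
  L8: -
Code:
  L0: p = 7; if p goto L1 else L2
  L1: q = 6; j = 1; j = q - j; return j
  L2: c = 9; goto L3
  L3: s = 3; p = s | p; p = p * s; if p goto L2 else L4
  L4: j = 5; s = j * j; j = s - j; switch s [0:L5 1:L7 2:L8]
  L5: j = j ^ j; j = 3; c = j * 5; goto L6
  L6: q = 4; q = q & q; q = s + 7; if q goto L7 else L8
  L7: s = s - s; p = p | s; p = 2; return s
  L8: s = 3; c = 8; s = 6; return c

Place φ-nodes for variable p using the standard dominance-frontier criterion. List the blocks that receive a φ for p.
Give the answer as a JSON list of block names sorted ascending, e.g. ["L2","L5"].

idom tree: L1←L0 L2←L0 L3←L2 L4←L3 L5←L4 L6←L5 L7←L4 L8←L4
Join-block Dom:
  L2: preds {L0,L3}: {L0} ∩ {L0,L2,L3} = {L0}; idom=L0
  L7: preds {L4,L6}: {L0,L2,L3,L4} ∩ {L0,L2,L3,L4,L5,L6} = {L0,L2,L3,L4}; idom=L4
  L8: preds {L4,L6}: {L0,L2,L3,L4} ∩ {L0,L2,L3,L4,L5,L6} = {L0,L2,L3,L4}; idom=L4

DF derivation:
  L2←L0: walk · to L0
  L2←L3: walk L3→L2 to L0
  L7←L4: walk · to L4
  L7←L6: walk L6→L5 to L4
  L8←L4: walk · to L4
  L8←L6: walk L6→L5 to L4
  DF(L0)=∅
  DF(L1)=∅
  DF(L2)={L2}
  DF(L3)={L2}
  DF(L4)=∅
  DF(L5)={L7,L8}
  DF(L6)={L7,L8}
  DF(L7)=∅
  DF(L8)=∅

φ for p: defs {L0,L3,L7}
  DF⁺ = {L2}

Answer: ["L2"]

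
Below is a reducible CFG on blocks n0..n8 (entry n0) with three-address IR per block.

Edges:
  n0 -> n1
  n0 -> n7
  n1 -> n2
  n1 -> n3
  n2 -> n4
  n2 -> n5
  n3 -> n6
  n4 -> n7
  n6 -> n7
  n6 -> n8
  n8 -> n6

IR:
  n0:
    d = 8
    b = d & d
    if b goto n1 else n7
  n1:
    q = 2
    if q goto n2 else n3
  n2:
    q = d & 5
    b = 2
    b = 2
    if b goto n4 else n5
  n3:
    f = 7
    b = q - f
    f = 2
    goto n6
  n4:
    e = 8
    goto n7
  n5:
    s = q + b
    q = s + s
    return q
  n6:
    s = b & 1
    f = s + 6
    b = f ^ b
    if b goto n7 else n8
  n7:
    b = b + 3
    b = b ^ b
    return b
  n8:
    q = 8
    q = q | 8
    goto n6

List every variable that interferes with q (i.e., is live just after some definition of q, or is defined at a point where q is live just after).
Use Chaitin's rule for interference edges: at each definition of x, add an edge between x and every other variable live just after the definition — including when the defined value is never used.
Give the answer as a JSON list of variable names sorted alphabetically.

Block summaries:
  n0: {b,d} / ∅
  n1: {q} / ∅
  n2: {b,q} / {d}
  n3: {b,f} / {q}
  n4: {e} / ∅
  n5: {q,s} / {b,q}
  n6: {b,f,s} / {b}
  n7: {b} / {b}
  n8: {q} / ∅

Live sets:
  live n0: ∅→{b,d}
  live n1: {d}→{d,q}
  live n2: {d}→{b,q}
  live n3: {q}→{b}
  live n4: {b}→{b}
  live n5: {b,q}→∅
  live n6: {b}→{b}
  live n7: {b}→∅
  live n8: {b}→{b}

Conflict graph:
  b↔{d,e,f,q,s}
  d↔{b,q}
  e↔{b}
  f↔{b,q}
  q↔{b,d,f}
  s↔{b}

N(q) = ["b", "d", "f"]

Answer: ["b", "d", "f"]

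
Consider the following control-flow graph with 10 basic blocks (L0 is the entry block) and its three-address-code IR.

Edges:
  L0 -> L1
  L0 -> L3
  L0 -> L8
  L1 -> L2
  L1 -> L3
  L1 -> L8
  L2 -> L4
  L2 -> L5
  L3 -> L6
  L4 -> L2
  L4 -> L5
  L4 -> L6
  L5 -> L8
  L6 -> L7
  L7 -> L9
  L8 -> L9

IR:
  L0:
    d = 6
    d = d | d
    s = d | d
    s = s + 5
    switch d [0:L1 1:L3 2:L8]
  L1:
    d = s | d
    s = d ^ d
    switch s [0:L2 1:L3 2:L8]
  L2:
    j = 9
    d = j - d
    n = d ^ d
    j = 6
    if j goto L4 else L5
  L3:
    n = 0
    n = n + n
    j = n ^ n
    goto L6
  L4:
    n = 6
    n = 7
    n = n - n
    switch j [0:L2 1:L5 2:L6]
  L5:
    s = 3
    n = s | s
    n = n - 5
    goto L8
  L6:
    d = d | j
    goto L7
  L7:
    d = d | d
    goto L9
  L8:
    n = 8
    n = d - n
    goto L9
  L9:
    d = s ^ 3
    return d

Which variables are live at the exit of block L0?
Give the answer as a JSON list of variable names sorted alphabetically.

Answer: ["d", "s"]

Derivation:
Block summaries:
  L0: def={d,s} ue=∅
  L1: def={d,s} ue={d,s}
  L2: def={d,j,n} ue={d}
  L3: def={j,n} ue=∅
  L4: def={n} ue={j}
  L5: def={n,s} ue=∅
  L6: def={d} ue={d,j}
  L7: def={d} ue={d}
  L8: def={n} ue={d}
  L9: def={d} ue={s}

Backward fixpoint:
  L0: in=∅ out={d,s}
  L1: in={d,s} out={d,s}
  L2: in={d,s} out={d,j,s}
  L3: in={d,s} out={d,j,s}
  L4: in={d,j,s} out={d,j,s}
  L5: in={d} out={d,s}
  L6: in={d,j,s} out={d,s}
  L7: in={d,s} out={s}
  L8: in={d,s} out={s}
  L9: in={s} out=∅

live-out(L0) = ["d", "s"]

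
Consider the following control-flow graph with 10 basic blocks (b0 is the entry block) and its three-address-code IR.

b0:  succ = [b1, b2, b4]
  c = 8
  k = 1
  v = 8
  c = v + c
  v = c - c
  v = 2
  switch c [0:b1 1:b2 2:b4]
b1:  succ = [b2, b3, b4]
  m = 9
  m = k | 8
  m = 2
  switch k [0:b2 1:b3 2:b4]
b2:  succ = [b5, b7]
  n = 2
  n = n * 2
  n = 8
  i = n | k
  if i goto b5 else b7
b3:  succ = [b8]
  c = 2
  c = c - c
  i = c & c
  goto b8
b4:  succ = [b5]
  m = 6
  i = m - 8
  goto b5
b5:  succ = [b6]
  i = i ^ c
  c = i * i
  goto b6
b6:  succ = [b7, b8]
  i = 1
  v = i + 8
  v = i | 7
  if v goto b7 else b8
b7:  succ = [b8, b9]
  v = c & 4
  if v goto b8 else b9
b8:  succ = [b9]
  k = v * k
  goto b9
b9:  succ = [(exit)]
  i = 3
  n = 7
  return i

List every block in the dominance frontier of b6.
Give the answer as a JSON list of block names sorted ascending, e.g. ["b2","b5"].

Answer: ["b7", "b8"]

Analysis:
idom tree: b1←b0 b2←b0 b3←b1 b4←b0 b5←b0 b6←b5 b7←b0 b8←b0 b9←b0
Dom at joins:
  b2: preds {b0,b1}: {b0} ∩ {b0,b1} = {b0}; idom=b0
  b4: preds {b0,b1}: {b0} ∩ {b0,b1} = {b0}; idom=b0
  b5: preds {b2,b4}: {b0,b2} ∩ {b0,b4} = {b0}; idom=b0
  b7: preds {b2,b6}: {b0,b2} ∩ {b0,b5,b6} = {b0}; idom=b0
  b8: preds {b3,b6,b7}: {b0,b1,b3} ∩ {b0,b5,b6} ∩ {b0,b7} = {b0}; idom=b0
  b9: preds {b7,b8}: {b0,b7} ∩ {b0,b8} = {b0}; idom=b0

Frontier:
  b2←b0: walk · to b0
  b2←b1: walk b1 to b0
  b4←b0: walk · to b0
  b4←b1: walk b1 to b0
  b5←b2: walk b2 to b0
  b5←b4: walk b4 to b0
  b7←b2: walk b2 to b0
  b7←b6: walk b6→b5 to b0
  b8←b3: walk b3→b1 to b0
  b8←b6: walk b6→b5 to b0
  b8←b7: walk b7 to b0
  b9←b7: walk b7 to b0
  b9←b8: walk b8 to b0
  DF(b0)=∅
  DF(b1)={b2,b4,b8}
  DF(b2)={b5,b7}
  DF(b3)={b8}
  DF(b4)={b5}
  DF(b5)={b7,b8}
  DF(b6)={b7,b8}
  DF(b7)={b8,b9}
  DF(b8)={b9}
  DF(b9)=∅

DF(b6) = ["b7", "b8"]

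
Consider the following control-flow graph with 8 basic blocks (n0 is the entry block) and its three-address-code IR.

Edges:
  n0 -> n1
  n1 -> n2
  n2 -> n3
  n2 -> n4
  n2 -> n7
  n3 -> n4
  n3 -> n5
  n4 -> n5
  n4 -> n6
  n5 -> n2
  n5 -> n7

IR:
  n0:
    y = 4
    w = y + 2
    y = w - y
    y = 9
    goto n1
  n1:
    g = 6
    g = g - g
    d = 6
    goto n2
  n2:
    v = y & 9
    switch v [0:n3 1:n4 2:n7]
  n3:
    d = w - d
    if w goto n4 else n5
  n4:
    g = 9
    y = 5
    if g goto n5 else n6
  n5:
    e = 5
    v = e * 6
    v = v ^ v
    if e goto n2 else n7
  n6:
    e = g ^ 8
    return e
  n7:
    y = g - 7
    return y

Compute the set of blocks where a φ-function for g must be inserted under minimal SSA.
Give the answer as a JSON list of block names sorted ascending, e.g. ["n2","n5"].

idom tree: n1←n0 n2←n1 n3←n2 n4←n2 n5←n2 n6←n4 n7←n2
Dom∩ at merges:
  n2: preds {n1,n5}: {n0,n1} ∩ {n0,n1,n2,n5} = {n0,n1}; idom=n1
  n4: preds {n2,n3}: {n0,n1,n2} ∩ {n0,n1,n2,n3} = {n0,n1,n2}; idom=n2
  n5: preds {n3,n4}: {n0,n1,n2,n3} ∩ {n0,n1,n2,n4} = {n0,n1,n2}; idom=n2
  n7: preds {n2,n5}: {n0,n1,n2} ∩ {n0,n1,n2,n5} = {n0,n1,n2}; idom=n2

DF derivation:
  join n2 pred n1: · stop@n1
  join n2 pred n5: n5→n2 stop@n1
  join n4 pred n2: · stop@n2
  join n4 pred n3: n3 stop@n2
  join n5 pred n3: n3 stop@n2
  join n5 pred n4: n4 stop@n2
  join n7 pred n2: · stop@n2
  join n7 pred n5: n5 stop@n2
  n0: DF=∅
  n1: DF=∅
  n2: DF={n2}
  n3: DF={n4,n5}
  n4: DF={n5}
  n5: DF={n2,n7}
  n6: DF=∅
  n7: DF=∅

φ for g: defs {n1,n4}
  DF⁺ = {n2,n5,n7}

Answer: ["n2", "n5", "n7"]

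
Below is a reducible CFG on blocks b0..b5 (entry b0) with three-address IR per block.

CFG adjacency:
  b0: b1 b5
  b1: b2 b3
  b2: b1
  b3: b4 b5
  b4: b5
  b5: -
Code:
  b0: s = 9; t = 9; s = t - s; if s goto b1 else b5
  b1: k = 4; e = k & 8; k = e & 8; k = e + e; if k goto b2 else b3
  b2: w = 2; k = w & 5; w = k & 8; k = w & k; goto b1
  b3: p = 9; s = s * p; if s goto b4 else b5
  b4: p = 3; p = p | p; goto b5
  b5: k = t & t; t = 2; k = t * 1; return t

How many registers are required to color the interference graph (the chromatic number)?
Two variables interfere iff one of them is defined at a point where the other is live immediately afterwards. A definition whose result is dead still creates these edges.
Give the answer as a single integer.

Per-block:
  b0: {s,t} / ∅
  b1: {e,k} / ∅
  b2: {k,w} / ∅
  b3: {p,s} / {s}
  b4: {p} / ∅
  b5: {k,t} / {t}

Liveness:
  live b0: ∅→{s,t}
  live b1: {s,t}→{s,t}
  live b2: {s,t}→{s,t}
  live b3: {s,t}→{t}
  live b4: {t}→{t}
  live b5: {t}→∅

Conflict graph:
  e↔{k,s,t}
  k↔{e,s,t,w}
  p↔{s,t}
  s↔{e,k,p,t,w}
  t↔{e,k,p,s,w}
  w↔{k,s,t}

Chromatic number:
  clique {e,k,s,t} ⇒ need ≥ 4
  4-colouring: r0={s}  r1={t}  r2={k,p}  r3={e,w}
  χ = 4

Answer: 4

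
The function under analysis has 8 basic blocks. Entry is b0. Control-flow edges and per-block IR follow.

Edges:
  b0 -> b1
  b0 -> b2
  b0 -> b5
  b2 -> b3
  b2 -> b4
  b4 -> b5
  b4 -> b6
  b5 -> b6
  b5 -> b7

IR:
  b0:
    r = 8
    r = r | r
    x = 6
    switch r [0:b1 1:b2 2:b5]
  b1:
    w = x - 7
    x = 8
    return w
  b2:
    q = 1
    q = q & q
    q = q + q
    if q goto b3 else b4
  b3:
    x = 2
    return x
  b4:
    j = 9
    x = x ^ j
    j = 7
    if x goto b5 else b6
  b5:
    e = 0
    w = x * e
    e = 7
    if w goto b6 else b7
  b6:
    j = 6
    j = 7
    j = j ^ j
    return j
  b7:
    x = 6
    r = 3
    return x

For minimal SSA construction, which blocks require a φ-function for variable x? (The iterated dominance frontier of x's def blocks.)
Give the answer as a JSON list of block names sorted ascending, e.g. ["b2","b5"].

Answer: ["b5", "b6"]

Analysis:
idom tree: b1←b0 b2←b0 b3←b2 b4←b2 b5←b0 b6←b0 b7←b5
Dom∩ at merges:
  b5: preds {b0,b4}: {b0} ∩ {b0,b2,b4} = {b0}; idom=b0
  b6: preds {b4,b5}: {b0,b2,b4} ∩ {b0,b5} = {b0}; idom=b0

Frontier:
  b5←b0: walk · to b0
  b5←b4: walk b4→b2 to b0
  b6←b4: walk b4→b2 to b0
  b6←b5: walk b5 to b0
  b0: DF=∅
  b1: DF=∅
  b2: DF={b5,b6}
  b3: DF=∅
  b4: DF={b5,b6}
  b5: DF={b6}
  b6: DF=∅
  b7: DF=∅

φ for x: defs {b0,b1,b3,b4,b7}
  DF⁺ = {b5,b6}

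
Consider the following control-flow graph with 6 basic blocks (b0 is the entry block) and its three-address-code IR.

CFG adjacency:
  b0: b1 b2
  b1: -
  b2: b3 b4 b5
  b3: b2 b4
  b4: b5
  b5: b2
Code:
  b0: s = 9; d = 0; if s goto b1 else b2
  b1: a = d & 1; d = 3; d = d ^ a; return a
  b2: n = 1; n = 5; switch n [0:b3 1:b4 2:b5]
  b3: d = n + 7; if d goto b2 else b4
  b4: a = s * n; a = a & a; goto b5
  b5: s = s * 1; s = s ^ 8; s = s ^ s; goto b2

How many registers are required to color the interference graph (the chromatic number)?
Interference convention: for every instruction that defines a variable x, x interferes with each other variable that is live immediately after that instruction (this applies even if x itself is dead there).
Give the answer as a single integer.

def/use:
  b0: def={d,s} ue=∅
  b1: def={a,d} ue={d}
  b2: def={n} ue=∅
  b3: def={d} ue={n}
  b4: def={a} ue={n,s}
  b5: def={s} ue={s}

Backward fixpoint:
  b0 li=∅ lo={d,s}
  b1 li={d} lo=∅
  b2 li={s} lo={n,s}
  b3 li={n,s} lo={n,s}
  b4 li={n,s} lo={s}
  b5 li={s} lo={s}

Interfere edges:
  a↔{d,s}
  d↔{a,n,s}
  n↔{d,s}
  s↔{a,d,n}

Chromatic number:
  lower bound: {a,d,s} mutually conflict ⇒ χ ≥ 3
  assign a→r2 d→r0 n→r2 s→r1 — no edge inside a register ⇒ χ ≤ 3
  χ = 3

Answer: 3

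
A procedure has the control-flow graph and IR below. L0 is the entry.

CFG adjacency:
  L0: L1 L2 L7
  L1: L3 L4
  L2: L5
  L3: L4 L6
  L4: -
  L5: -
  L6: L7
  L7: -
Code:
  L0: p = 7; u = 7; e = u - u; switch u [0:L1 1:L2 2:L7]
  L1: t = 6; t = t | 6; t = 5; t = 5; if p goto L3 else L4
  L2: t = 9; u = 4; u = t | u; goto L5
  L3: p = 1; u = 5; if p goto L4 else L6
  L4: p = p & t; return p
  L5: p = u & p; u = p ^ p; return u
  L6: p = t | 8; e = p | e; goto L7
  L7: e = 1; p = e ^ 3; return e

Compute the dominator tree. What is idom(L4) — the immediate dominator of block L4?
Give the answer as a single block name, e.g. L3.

Answer: L1

Working:
idom tree: L1←L0 L2←L0 L3←L1 L4←L1 L5←L2 L6←L3 L7←L0
Dom at joins:
  L4: preds {L1,L3}: {L0,L1} ∩ {L0,L1,L3} = {L0,L1}; idom=L1
  L7: preds {L0,L6}: {L0} ∩ {L0,L1,L3,L6} = {L0}; idom=L0

idom(L4) = L1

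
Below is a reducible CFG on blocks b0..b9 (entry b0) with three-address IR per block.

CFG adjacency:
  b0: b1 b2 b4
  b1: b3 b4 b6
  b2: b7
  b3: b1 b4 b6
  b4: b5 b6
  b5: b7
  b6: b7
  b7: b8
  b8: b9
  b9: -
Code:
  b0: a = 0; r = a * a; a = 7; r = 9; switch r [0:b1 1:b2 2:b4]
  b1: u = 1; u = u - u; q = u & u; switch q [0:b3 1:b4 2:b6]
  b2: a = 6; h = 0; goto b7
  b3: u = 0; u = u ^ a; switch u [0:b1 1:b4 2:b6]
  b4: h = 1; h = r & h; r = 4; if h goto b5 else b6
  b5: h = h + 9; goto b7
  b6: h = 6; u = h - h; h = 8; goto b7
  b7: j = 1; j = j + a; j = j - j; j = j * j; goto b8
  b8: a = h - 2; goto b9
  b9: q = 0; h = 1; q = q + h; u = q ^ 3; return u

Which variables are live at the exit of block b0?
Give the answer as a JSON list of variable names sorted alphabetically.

def/use:
  b0 def {a,r} use ∅
  b1 def {q,u} use ∅
  b2 def {a,h} use ∅
  b3 def {u} use {a}
  b4 def {h,r} use {r}
  b5 def {h} use {h}
  b6 def {h,u} use ∅
  b7 def {j} use {a}
  b8 def {a} use {h}
  b9 def {h,q,u} use ∅

Backward fixpoint:
  live b0: ∅→{a,r}
  live b1: {a,r}→{a,r}
  live b2: ∅→{a,h}
  live b3: {a,r}→{a,r}
  live b4: {a,r}→{a,h}
  live b5: {a,h}→{a,h}
  live b6: {a}→{a,h}
  live b7: {a,h}→{h}
  live b8: {h}→∅
  live b9: ∅→∅

live-out(b0) = ["a", "r"]

Answer: ["a", "r"]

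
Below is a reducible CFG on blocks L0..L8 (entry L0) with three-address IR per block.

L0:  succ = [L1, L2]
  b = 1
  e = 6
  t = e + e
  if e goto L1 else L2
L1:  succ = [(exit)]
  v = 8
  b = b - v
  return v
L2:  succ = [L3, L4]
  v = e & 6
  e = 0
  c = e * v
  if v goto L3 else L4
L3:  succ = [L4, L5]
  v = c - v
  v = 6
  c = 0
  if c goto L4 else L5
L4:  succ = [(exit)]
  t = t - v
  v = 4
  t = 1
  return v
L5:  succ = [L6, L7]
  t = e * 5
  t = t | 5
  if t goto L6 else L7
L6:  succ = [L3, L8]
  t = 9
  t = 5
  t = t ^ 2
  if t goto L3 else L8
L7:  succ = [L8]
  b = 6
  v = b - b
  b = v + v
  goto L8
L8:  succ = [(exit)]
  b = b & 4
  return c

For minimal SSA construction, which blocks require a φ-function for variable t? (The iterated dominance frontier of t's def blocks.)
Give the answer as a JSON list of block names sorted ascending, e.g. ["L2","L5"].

idom tree: L1←L0 L2←L0 L3←L2 L4←L2 L5←L3 L6←L5 L7←L5 L8←L5
Dom∩ at merges:
  L3: preds {L2,L6}: {L0,L2} ∩ {L0,L2,L3,L5,L6} = {L0,L2}; idom=L2
  L4: preds {L2,L3}: {L0,L2} ∩ {L0,L2,L3} = {L0,L2}; idom=L2
  L8: preds {L6,L7}: {L0,L2,L3,L5,L6} ∩ {L0,L2,L3,L5,L7} = {L0,L2,L3,L5}; idom=L5

DF derivation:
  join L3 pred L2: · stop@L2
  join L3 pred L6: L6→L5→L3 stop@L2
  join L4 pred L2: · stop@L2
  join L4 pred L3: L3 stop@L2
  join L8 pred L6: L6 stop@L5
  join L8 pred L7: L7 stop@L5
  L0: DF=∅
  L1: DF=∅
  L2: DF=∅
  L3: DF={L3,L4}
  L4: DF=∅
  L5: DF={L3}
  L6: DF={L3,L8}
  L7: DF={L8}
  L8: DF=∅

φ for t: defs {L0,L4,L5,L6}
  DF⁺ = {L3,L4,L8}

Answer: ["L3", "L4", "L8"]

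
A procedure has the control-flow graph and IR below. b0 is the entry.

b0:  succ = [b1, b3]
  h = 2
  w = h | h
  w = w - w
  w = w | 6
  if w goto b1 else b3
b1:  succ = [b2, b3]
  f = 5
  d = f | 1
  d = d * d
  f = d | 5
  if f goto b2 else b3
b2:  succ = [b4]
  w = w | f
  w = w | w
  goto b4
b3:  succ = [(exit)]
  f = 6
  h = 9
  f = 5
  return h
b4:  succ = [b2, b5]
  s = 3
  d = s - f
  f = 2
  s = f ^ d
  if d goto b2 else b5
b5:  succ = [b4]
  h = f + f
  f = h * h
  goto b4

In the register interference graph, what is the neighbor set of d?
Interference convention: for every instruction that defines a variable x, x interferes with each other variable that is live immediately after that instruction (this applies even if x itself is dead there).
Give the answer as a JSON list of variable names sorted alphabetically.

def/use:
  b0: def={h,w} ue=∅
  b1: def={d,f} ue=∅
  b2: def={w} ue={f,w}
  b3: def={f,h} ue=∅
  b4: def={d,f,s} ue={f}
  b5: def={f,h} ue={f}

Backward fixpoint:
  live b0: ∅→{w}
  live b1: {w}→{f,w}
  live b2: {f,w}→{f,w}
  live b3: ∅→∅
  live b4: {f,w}→{f,w}
  live b5: {f,w}→{f,w}

Conflict graph:
  d: {f,s,w}
  f: {d,h,s,w}
  h: {f,w}
  s: {d,f,w}
  w: {d,f,h,s}

N(d) = ["f", "s", "w"]

Answer: ["f", "s", "w"]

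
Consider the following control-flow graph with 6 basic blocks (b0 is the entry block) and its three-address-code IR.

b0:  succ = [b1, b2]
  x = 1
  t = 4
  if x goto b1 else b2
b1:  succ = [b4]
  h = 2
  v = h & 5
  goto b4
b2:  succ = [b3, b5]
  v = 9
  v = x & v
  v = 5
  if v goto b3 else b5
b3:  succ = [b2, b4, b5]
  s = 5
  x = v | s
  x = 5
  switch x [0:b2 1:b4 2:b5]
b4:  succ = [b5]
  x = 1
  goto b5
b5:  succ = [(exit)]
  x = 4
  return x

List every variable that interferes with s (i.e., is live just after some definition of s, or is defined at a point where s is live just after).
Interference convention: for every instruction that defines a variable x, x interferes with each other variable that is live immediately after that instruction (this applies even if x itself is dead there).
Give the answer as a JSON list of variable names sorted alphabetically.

Block summaries:
  b0: {t,x} / ∅
  b1: {h,v} / ∅
  b2: {v} / {x}
  b3: {s,x} / {v}
  b4: {x} / ∅
  b5: {x} / ∅

Liveness:
  live b0: ∅→{x}
  live b1: ∅→∅
  live b2: {x}→{v}
  live b3: {v}→{x}
  live b4: ∅→∅
  live b5: ∅→∅

Interfere edges:
  h — ∅
  s — {v}
  t — {x}
  v — {s,x}
  x — {t,v}

N(s) = ["v"]

Answer: ["v"]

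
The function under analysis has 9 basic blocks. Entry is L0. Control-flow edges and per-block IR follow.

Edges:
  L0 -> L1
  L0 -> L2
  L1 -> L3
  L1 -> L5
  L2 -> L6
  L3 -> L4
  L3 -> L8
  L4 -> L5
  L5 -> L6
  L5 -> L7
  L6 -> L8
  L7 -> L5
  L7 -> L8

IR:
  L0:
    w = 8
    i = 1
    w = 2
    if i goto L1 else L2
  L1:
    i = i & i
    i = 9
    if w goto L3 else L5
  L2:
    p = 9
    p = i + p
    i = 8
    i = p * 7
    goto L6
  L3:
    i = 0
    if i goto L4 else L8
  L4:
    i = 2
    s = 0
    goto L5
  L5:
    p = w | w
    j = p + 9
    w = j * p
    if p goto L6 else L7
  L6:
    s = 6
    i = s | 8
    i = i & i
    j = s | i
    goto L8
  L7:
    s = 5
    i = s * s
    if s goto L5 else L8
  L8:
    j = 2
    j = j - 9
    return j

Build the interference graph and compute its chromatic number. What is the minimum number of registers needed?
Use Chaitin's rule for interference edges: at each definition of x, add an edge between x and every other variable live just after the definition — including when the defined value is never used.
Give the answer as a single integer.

def/use:
  L0: def={i,w} ue=∅
  L1: def={i} ue={i,w}
  L2: def={i,p} ue={i}
  L3: def={i} ue=∅
  L4: def={i,s} ue=∅
  L5: def={j,p,w} ue={w}
  L6: def={i,j,s} ue=∅
  L7: def={i,s} ue=∅
  L8: def={j} ue=∅

Liveness:
  L0 li=∅ lo={i,w}
  L1 li={i,w} lo={w}
  L2 li={i} lo=∅
  L3 li={w} lo={w}
  L4 li={w} lo={w}
  L5 li={w} lo={w}
  L6 li=∅ lo=∅
  L7 li={w} lo={w}
  L8 li=∅ lo=∅

Interference:
  i↔{p,s,w}
  j↔{p}
  p↔{i,j,w}
  s↔{i,w}
  w↔{i,p,s}

Colouring:
  lower bound: {i,p,w} mutually conflict ⇒ χ ≥ 3
  assign i→c0 j→c0 p→c1 s→c1 w→c2 — no edge inside a register ⇒ χ ≤ 3
  χ = 3

Answer: 3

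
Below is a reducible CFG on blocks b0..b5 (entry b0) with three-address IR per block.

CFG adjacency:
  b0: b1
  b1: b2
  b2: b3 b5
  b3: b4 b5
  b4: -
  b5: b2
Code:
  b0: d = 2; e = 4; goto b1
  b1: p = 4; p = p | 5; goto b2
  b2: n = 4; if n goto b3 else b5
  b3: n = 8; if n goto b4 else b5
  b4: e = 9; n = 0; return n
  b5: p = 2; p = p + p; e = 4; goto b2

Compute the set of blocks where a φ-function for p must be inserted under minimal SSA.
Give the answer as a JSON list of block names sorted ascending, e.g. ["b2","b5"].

idom tree: b1←b0 b2←b1 b3←b2 b4←b3 b5←b2
Dom at joins:
  b2: preds {b1,b5}: {b0,b1} ∩ {b0,b1,b2,b5} = {b0,b1}; idom=b1
  b5: preds {b2,b3}: {b0,b1,b2} ∩ {b0,b1,b2,b3} = {b0,b1,b2}; idom=b2

DF walk-up:
  join b2 pred b1: · stop@b1
  join b2 pred b5: b5→b2 stop@b1
  join b5 pred b2: · stop@b2
  join b5 pred b3: b3 stop@b2
  b0 → ∅
  b1 → ∅
  b2 → {b2}
  b3 → {b5}
  b4 → ∅
  b5 → {b2}

φ for p: defs {b1,b5}
  DF⁺ = {b2}

Answer: ["b2"]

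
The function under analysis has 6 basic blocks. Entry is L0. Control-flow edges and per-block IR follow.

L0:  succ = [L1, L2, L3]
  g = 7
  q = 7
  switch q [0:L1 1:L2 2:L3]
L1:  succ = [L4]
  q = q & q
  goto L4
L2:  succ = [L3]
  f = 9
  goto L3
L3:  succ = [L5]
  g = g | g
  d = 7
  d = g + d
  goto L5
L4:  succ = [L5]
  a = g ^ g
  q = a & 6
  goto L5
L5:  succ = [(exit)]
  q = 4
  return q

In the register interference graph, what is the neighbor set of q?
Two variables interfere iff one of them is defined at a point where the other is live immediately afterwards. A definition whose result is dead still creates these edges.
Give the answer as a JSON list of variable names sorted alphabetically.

Answer: ["g"]

Derivation:
Block summaries:
  L0: {g,q} / ∅
  L1: {q} / {q}
  L2: {f} / ∅
  L3: {d,g} / {g}
  L4: {a,q} / {g}
  L5: {q} / ∅

Liveness:
  L0 li=∅ lo={g,q}
  L1 li={g,q} lo={g}
  L2 li={g} lo={g}
  L3 li={g} lo=∅
  L4 li={g} lo=∅
  L5 li=∅ lo=∅

Interfere edges:
  a↔∅
  d↔{g}
  f↔{g}
  g↔{d,f,q}
  q↔{g}

N(q) = ["g"]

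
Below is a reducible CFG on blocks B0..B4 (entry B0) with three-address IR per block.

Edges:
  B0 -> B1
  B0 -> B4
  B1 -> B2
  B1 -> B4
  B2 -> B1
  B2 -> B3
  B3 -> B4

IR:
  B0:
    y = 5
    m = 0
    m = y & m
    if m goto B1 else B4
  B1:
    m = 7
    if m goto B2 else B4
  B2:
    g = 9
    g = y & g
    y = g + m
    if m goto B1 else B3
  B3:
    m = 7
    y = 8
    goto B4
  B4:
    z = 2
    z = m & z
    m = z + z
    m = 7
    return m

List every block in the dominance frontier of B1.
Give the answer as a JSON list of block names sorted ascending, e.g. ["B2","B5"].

Answer: ["B1", "B4"]

Working:
idom tree: B1←B0 B2←B1 B3←B2 B4←B0
Join-block Dom:
  B1: preds {B0,B2}: {B0} ∩ {B0,B1,B2} = {B0}; idom=B0
  B4: preds {B0,B1,B3}: {B0} ∩ {B0,B1} ∩ {B0,B1,B2,B3} = {B0}; idom=B0

DF walk-up:
  join B1 pred B0: · stop@B0
  join B1 pred B2: B2→B1 stop@B0
  join B4 pred B0: · stop@B0
  join B4 pred B1: B1 stop@B0
  join B4 pred B3: B3→B2→B1 stop@B0
  B0: DF=∅
  B1: DF={B1,B4}
  B2: DF={B1,B4}
  B3: DF={B4}
  B4: DF=∅

DF(B1) = ["B1", "B4"]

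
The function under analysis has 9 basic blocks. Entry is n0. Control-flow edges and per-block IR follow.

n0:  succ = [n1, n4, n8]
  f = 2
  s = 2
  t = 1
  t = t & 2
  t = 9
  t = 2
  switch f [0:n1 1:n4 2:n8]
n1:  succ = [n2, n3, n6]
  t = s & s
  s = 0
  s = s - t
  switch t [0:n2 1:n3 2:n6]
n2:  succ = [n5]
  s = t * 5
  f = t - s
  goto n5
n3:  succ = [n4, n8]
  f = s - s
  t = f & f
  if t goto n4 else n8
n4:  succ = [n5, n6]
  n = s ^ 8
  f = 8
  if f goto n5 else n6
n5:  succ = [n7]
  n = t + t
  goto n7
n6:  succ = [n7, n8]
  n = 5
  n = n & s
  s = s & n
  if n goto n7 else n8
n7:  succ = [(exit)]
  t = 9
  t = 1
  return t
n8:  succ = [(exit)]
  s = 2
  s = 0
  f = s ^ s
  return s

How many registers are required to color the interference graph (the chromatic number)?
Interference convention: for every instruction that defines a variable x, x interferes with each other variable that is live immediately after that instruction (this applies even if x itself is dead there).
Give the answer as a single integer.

Answer: 3

Derivation:
Block summaries:
  n0 def {f,s,t} use ∅
  n1 def {s,t} use {s}
  n2 def {f,s} use {t}
  n3 def {f,t} use {s}
  n4 def {f,n} use {s}
  n5 def {n} use {t}
  n6 def {n,s} use {s}
  n7 def {t} use ∅
  n8 def {f,s} use ∅

Live sets:
  live n0: ∅→{s,t}
  live n1: {s}→{s,t}
  live n2: {t}→{t}
  live n3: {s}→{s,t}
  live n4: {s,t}→{s,t}
  live n5: {t}→∅
  live n6: {s}→∅
  live n7: ∅→∅
  live n8: ∅→∅

Interference:
  f↔{s,t}
  n↔{s,t}
  s↔{f,n,t}
  t↔{f,n,s}

Registers:
  {f,s,t} pairwise interfere (3-clique) ⇒ χ ≥ 3
  assign f→R2 n→R2 s→R0 t→R1 — no edge inside a register ⇒ χ ≤ 3
  χ = 3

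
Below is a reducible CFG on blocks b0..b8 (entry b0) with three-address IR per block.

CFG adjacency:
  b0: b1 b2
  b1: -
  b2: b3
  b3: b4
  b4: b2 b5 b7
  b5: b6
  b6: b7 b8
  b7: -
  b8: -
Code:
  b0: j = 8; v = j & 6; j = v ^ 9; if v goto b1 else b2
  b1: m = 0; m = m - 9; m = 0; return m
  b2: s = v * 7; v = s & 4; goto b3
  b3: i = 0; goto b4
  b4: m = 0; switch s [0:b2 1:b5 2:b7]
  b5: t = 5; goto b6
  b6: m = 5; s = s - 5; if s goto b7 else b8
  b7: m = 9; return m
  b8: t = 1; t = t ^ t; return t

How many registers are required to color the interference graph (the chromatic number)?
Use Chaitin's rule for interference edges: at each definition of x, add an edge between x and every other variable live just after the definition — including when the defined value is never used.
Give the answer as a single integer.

Answer: 3

Derivation:
def/use:
  b0: {j,v} / ∅
  b1: {m} / ∅
  b2: {s,v} / {v}
  b3: {i} / ∅
  b4: {m} / {s}
  b5: {t} / ∅
  b6: {m,s} / {s}
  b7: {m} / ∅
  b8: {t} / ∅

Live sets:
  b0: in=∅ out={v}
  b1: in=∅ out=∅
  b2: in={v} out={s,v}
  b3: in={s,v} out={s,v}
  b4: in={s,v} out={s,v}
  b5: in={s} out={s}
  b6: in={s} out=∅
  b7: in=∅ out=∅
  b8: in=∅ out=∅

Interference:
  i↔{s,v}
  j↔{v}
  m↔{s,v}
  s↔{i,m,t,v}
  t↔{s}
  v↔{i,j,m,s}

Chromatic number:
  {i,s,v} pairwise interfere (3-clique) ⇒ χ ≥ 3
  assign i→R2 j→R0 m→R2 s→R0 t→R1 v→R1 — no edge inside a register ⇒ χ ≤ 3
  χ = 3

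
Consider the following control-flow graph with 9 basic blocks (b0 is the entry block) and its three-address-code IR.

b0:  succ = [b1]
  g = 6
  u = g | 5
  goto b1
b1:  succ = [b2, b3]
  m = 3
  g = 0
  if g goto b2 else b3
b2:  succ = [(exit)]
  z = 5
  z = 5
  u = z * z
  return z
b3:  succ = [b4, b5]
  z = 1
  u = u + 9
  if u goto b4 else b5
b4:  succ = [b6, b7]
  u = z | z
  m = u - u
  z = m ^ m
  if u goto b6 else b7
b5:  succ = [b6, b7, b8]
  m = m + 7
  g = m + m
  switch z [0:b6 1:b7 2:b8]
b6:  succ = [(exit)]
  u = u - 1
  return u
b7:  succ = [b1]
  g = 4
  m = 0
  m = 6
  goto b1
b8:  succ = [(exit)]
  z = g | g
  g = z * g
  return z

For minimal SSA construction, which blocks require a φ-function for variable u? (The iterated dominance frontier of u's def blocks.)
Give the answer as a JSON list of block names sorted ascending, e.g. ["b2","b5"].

idom tree: b1←b0 b2←b1 b3←b1 b4←b3 b5←b3 b6←b3 b7←b3 b8←b5
Join-block Dom:
  b1: preds {b0,b7}: {b0} ∩ {b0,b1,b3,b7} = {b0}; idom=b0
  b6: preds {b4,b5}: {b0,b1,b3,b4} ∩ {b0,b1,b3,b5} = {b0,b1,b3}; idom=b3
  b7: preds {b4,b5}: {b0,b1,b3,b4} ∩ {b0,b1,b3,b5} = {b0,b1,b3}; idom=b3

DF walk-up:
  join b1 pred b0: · stop@b0
  join b1 pred b7: b7→b3→b1 stop@b0
  join b6 pred b4: b4 stop@b3
  join b6 pred b5: b5 stop@b3
  join b7 pred b4: b4 stop@b3
  join b7 pred b5: b5 stop@b3
  b0: DF=∅
  b1: DF={b1}
  b2: DF=∅
  b3: DF={b1}
  b4: DF={b6,b7}
  b5: DF={b6,b7}
  b6: DF=∅
  b7: DF={b1}
  b8: DF=∅

φ for u: defs {b0,b2,b3,b4,b6}
  DF⁺ = {b1,b6,b7}

Answer: ["b1", "b6", "b7"]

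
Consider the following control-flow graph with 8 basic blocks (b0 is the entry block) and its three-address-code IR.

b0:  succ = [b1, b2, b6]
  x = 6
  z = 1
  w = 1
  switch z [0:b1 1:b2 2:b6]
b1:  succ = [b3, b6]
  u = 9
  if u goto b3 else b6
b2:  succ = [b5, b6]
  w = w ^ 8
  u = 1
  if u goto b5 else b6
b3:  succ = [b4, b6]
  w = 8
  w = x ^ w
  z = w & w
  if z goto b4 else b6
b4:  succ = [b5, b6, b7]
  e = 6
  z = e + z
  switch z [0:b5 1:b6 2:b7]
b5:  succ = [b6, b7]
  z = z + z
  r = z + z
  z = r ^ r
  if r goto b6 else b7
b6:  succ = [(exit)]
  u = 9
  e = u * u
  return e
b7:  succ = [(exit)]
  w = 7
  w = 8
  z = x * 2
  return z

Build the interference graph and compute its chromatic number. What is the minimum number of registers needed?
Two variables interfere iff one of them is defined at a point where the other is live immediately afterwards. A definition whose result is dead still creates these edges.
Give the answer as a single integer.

Answer: 3

Analysis:
def/use:
  b0 def {w,x,z} use ∅
  b1 def {u} use ∅
  b2 def {u,w} use {w}
  b3 def {w,z} use {x}
  b4 def {e,z} use {z}
  b5 def {r,z} use {z}
  b6 def {e,u} use ∅
  b7 def {w,z} use {x}

Live sets:
  b0: in=∅ out={w,x,z}
  b1: in={x} out={x}
  b2: in={w,x,z} out={x,z}
  b3: in={x} out={x,z}
  b4: in={x,z} out={x,z}
  b5: in={x,z} out={x}
  b6: in=∅ out=∅
  b7: in={x} out=∅

Interfere edges:
  e: {x,z}
  r: {x,z}
  u: {x,z}
  w: {x,z}
  x: {e,r,u,w,z}
  z: {e,r,u,w,x}

Chromatic number:
  {e,x,z} pairwise interfere (3-clique) ⇒ χ ≥ 3
  assign e→R2 r→R2 u→R2 w→R2 x→R0 z→R1 — no edge inside a register ⇒ χ ≤ 3
  χ = 3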